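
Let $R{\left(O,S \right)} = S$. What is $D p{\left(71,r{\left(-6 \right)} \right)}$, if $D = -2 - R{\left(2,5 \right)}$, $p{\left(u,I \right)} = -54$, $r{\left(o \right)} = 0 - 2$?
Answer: $378$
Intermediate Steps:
$r{\left(o \right)} = -2$
$D = -7$ ($D = -2 - 5 = -7$)
$D p{\left(71,r{\left(-6 \right)} \right)} = \left(-7\right) \left(-54\right) = 378$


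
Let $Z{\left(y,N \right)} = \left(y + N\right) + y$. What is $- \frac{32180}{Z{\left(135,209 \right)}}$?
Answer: $- \frac{32180}{479} \approx -67.182$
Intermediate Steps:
$Z{\left(y,N \right)} = N + 2 y$ ($Z{\left(y,N \right)} = \left(N + y\right) + y = N + 2 y$)
$- \frac{32180}{Z{\left(135,209 \right)}} = - \frac{32180}{209 + 2 \cdot 135} = - \frac{32180}{209 + 270} = - \frac{32180}{479}$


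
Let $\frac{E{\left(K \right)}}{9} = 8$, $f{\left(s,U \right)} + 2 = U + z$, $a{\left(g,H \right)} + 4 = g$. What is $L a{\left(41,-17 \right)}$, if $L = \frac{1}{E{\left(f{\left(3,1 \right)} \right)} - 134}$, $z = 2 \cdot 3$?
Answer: $- \frac{37}{62} \approx -0.59677$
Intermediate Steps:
$z = 6$
$a{\left(g,H \right)} = -4 + g$
$f{\left(s,U \right)} = 4 + U$ ($f{\left(s,U \right)} = -2 + \left(U + 6\right) = -2 + \left(6 + U\right) = 4 + U$)
$E{\left(K \right)} = 72$ ($E{\left(K \right)} = 9 \cdot 8 = 72$)
$L = - \frac{1}{62}$ ($L = \frac{1}{72 - 134} = \frac{1}{-62} = - \frac{1}{62} \approx -0.016129$)
$L a{\left(41,-17 \right)} = - \frac{-4 + 41}{62} = \left(- \frac{1}{62}\right) 37 = - \frac{37}{62}$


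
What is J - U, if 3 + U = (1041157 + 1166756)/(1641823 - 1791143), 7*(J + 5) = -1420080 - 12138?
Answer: -213845426849/1045240 ≈ -2.0459e+5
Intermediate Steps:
J = -1432253/7 (J = -5 + (-1420080 - 12138)/7 = -5 + (1/7)*(-1432218) = -5 - 1432218/7 = -1432253/7 ≈ -2.0461e+5)
U = -2655873/149320 (U = -3 + (1041157 + 1166756)/(1641823 - 1791143) = -3 + 2207913/(-149320) = -3 + 2207913*(-1/149320) = -3 - 2207913/149320 = -2655873/149320 ≈ -17.786)
J - U = -1432253/7 - 1*(-2655873/149320) = -1432253/7 + 2655873/149320 = -213845426849/1045240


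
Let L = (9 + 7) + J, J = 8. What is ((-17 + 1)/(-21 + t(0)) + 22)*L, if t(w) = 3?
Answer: 1648/3 ≈ 549.33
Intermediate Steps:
L = 24 (L = (9 + 7) + 8 = 16 + 8 = 24)
((-17 + 1)/(-21 + t(0)) + 22)*L = ((-17 + 1)/(-21 + 3) + 22)*24 = (-16/(-18) + 22)*24 = (-16*(-1/18) + 22)*24 = (8/9 + 22)*24 = (206/9)*24 = 1648/3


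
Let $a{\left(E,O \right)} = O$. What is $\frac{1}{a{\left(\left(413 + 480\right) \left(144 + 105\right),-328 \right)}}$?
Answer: $- \frac{1}{328} \approx -0.0030488$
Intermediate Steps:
$\frac{1}{a{\left(\left(413 + 480\right) \left(144 + 105\right),-328 \right)}} = \frac{1}{-328} = - \frac{1}{328}$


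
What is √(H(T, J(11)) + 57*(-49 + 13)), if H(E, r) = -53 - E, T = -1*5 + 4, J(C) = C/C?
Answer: 2*I*√526 ≈ 45.869*I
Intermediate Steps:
J(C) = 1
T = -1 (T = -5 + 4 = -1)
√(H(T, J(11)) + 57*(-49 + 13)) = √((-53 - 1*(-1)) + 57*(-49 + 13)) = √((-53 + 1) + 57*(-36)) = √(-52 - 2052) = √(-2104) = 2*I*√526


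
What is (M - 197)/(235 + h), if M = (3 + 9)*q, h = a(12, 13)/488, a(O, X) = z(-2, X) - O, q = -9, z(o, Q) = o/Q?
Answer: -967460/745341 ≈ -1.2980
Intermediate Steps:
a(O, X) = -O - 2/X (a(O, X) = -2/X - O = -O - 2/X)
h = -79/3172 (h = (-1*12 - 2/13)/488 = (-12 - 2*1/13)*(1/488) = (-12 - 2/13)*(1/488) = -158/13*1/488 = -79/3172 ≈ -0.024905)
M = -108 (M = (3 + 9)*(-9) = 12*(-9) = -108)
(M - 197)/(235 + h) = (-108 - 197)/(235 - 79/3172) = -305/745341/3172 = -305*3172/745341 = -967460/745341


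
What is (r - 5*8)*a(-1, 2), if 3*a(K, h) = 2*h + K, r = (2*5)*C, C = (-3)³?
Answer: -310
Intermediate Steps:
C = -27
r = -270 (r = (2*5)*(-27) = 10*(-27) = -270)
a(K, h) = K/3 + 2*h/3 (a(K, h) = (2*h + K)/3 = (K + 2*h)/3 = K/3 + 2*h/3)
(r - 5*8)*a(-1, 2) = (-270 - 5*8)*((⅓)*(-1) + (⅔)*2) = (-270 - 40)*(-⅓ + 4/3) = -310*1 = -310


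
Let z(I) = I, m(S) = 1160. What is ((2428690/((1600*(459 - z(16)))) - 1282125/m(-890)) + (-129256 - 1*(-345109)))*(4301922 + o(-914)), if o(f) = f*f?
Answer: 1133871008695303999/1027760 ≈ 1.1032e+12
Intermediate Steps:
o(f) = f²
((2428690/((1600*(459 - z(16)))) - 1282125/m(-890)) + (-129256 - 1*(-345109)))*(4301922 + o(-914)) = ((2428690/((1600*(459 - 1*16))) - 1282125/1160) + (-129256 - 1*(-345109)))*(4301922 + (-914)²) = ((2428690/((1600*(459 - 16))) - 1282125*1/1160) + (-129256 + 345109))*(4301922 + 835396) = ((2428690/((1600*443)) - 256425/232) + 215853)*5137318 = ((2428690/708800 - 256425/232) + 215853)*5137318 = ((2428690*(1/708800) - 256425/232) + 215853)*5137318 = ((242869/70880 - 256425/232) + 215853)*5137318 = (-2264882299/2055520 + 215853)*5137318 = (441425276261/2055520)*5137318 = 1133871008695303999/1027760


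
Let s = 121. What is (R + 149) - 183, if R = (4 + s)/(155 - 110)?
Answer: -281/9 ≈ -31.222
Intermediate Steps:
R = 25/9 (R = (4 + 121)/(155 - 110) = 125/45 = 125*(1/45) = 25/9 ≈ 2.7778)
(R + 149) - 183 = (25/9 + 149) - 183 = 1366/9 - 183 = -281/9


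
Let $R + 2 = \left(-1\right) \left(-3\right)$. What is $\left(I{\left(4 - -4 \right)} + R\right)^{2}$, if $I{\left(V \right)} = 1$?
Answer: $4$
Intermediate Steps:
$R = 1$ ($R = -2 - -3 = -2 + 3 = 1$)
$\left(I{\left(4 - -4 \right)} + R\right)^{2} = \left(1 + 1\right)^{2} = 2^{2} = 4$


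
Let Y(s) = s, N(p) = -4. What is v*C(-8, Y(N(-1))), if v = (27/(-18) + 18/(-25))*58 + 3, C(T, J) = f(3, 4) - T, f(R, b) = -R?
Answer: -3144/5 ≈ -628.80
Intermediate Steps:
C(T, J) = -3 - T (C(T, J) = -1*3 - T = -3 - T)
v = -3144/25 (v = (27*(-1/18) + 18*(-1/25))*58 + 3 = (-3/2 - 18/25)*58 + 3 = -111/50*58 + 3 = -3219/25 + 3 = -3144/25 ≈ -125.76)
v*C(-8, Y(N(-1))) = -3144*(-3 - 1*(-8))/25 = -3144*(-3 + 8)/25 = -3144/25*5 = -3144/5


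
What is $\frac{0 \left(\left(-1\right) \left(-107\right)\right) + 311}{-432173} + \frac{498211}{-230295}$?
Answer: $- \frac{215384964248}{99527281035} \approx -2.1641$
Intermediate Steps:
$\frac{0 \left(\left(-1\right) \left(-107\right)\right) + 311}{-432173} + \frac{498211}{-230295} = \left(0 \cdot 107 + 311\right) \left(- \frac{1}{432173}\right) + 498211 \left(- \frac{1}{230295}\right) = \left(0 + 311\right) \left(- \frac{1}{432173}\right) - \frac{498211}{230295} = 311 \left(- \frac{1}{432173}\right) - \frac{498211}{230295} = - \frac{311}{432173} - \frac{498211}{230295} = - \frac{215384964248}{99527281035}$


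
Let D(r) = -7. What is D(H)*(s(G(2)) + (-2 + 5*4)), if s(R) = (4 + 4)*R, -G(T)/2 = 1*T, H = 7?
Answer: 98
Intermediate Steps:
G(T) = -2*T
s(R) = 8*R
D(H)*(s(G(2)) + (-2 + 5*4)) = -7*(8*(-2*2) + (-2 + 5*4)) = -7*(8*(-4) + (-2 + 20)) = -7*(-32 + 18) = -7*(-14) = 98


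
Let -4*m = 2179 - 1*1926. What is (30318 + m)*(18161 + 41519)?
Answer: 1805603480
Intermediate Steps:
m = -253/4 (m = -(2179 - 1*1926)/4 = -(2179 - 1926)/4 = -¼*253 = -253/4 ≈ -63.250)
(30318 + m)*(18161 + 41519) = (30318 - 253/4)*(18161 + 41519) = (121019/4)*59680 = 1805603480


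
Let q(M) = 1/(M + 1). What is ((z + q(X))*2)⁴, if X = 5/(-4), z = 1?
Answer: 1296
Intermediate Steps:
X = -5/4 (X = 5*(-¼) = -5/4 ≈ -1.2500)
q(M) = 1/(1 + M)
((z + q(X))*2)⁴ = ((1 + 1/(1 - 5/4))*2)⁴ = ((1 + 1/(-¼))*2)⁴ = ((1 - 4)*2)⁴ = (-3*2)⁴ = (-6)⁴ = 1296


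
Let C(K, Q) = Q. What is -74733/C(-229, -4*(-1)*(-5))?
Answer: 74733/20 ≈ 3736.6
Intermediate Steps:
-74733/C(-229, -4*(-1)*(-5)) = -74733/(-4*(-1)*(-5)) = -74733/(4*(-5)) = -74733/(-20) = -74733*(-1/20) = 74733/20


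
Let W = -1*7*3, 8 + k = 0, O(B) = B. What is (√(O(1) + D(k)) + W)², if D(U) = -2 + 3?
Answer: (21 - √2)² ≈ 383.60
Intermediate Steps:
k = -8 (k = -8 + 0 = -8)
D(U) = 1
W = -21 (W = -7*3 = -21)
(√(O(1) + D(k)) + W)² = (√(1 + 1) - 21)² = (√2 - 21)² = (-21 + √2)²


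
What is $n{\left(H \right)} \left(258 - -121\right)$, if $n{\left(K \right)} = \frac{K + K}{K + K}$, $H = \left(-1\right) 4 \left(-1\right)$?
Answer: $379$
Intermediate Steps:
$H = 4$ ($H = \left(-4\right) \left(-1\right) = 4$)
$n{\left(K \right)} = 1$ ($n{\left(K \right)} = \frac{2 K}{2 K} = 2 K \frac{1}{2 K} = 1$)
$n{\left(H \right)} \left(258 - -121\right) = 1 \left(258 - -121\right) = 1 \left(258 + 121\right) = 1 \cdot 379 = 379$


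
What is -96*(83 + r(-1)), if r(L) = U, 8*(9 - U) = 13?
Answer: -8676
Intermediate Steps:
U = 59/8 (U = 9 - ⅛*13 = 9 - 13/8 = 59/8 ≈ 7.3750)
r(L) = 59/8
-96*(83 + r(-1)) = -96*(83 + 59/8) = -96*723/8 = -8676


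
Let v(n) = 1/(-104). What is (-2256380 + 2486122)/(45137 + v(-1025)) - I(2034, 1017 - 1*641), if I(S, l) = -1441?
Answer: 6788303095/4694247 ≈ 1446.1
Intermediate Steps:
v(n) = -1/104
(-2256380 + 2486122)/(45137 + v(-1025)) - I(2034, 1017 - 1*641) = (-2256380 + 2486122)/(45137 - 1/104) - 1*(-1441) = 229742/(4694247/104) + 1441 = 229742*(104/4694247) + 1441 = 23893168/4694247 + 1441 = 6788303095/4694247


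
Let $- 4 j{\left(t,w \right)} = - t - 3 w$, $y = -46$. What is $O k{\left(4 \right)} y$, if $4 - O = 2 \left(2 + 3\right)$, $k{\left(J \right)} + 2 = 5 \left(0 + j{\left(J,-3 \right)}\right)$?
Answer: $-2277$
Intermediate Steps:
$j{\left(t,w \right)} = \frac{t}{4} + \frac{3 w}{4}$ ($j{\left(t,w \right)} = - \frac{- t - 3 w}{4} = \frac{t}{4} + \frac{3 w}{4}$)
$k{\left(J \right)} = - \frac{53}{4} + \frac{5 J}{4}$ ($k{\left(J \right)} = -2 + 5 \left(0 + \left(\frac{J}{4} + \frac{3}{4} \left(-3\right)\right)\right) = -2 + 5 \left(0 + \left(\frac{J}{4} - \frac{9}{4}\right)\right) = -2 + 5 \left(0 + \left(- \frac{9}{4} + \frac{J}{4}\right)\right) = -2 + 5 \left(- \frac{9}{4} + \frac{J}{4}\right) = -2 + \left(- \frac{45}{4} + \frac{5 J}{4}\right) = - \frac{53}{4} + \frac{5 J}{4}$)
$O = -6$ ($O = 4 - 2 \left(2 + 3\right) = 4 - 2 \cdot 5 = 4 - 10 = -6$)
$O k{\left(4 \right)} y = - 6 \left(- \frac{53}{4} + \frac{5}{4} \cdot 4\right) \left(-46\right) = - 6 \left(- \frac{53}{4} + 5\right) \left(-46\right) = \left(-6\right) \left(- \frac{33}{4}\right) \left(-46\right) = \frac{99}{2} \left(-46\right) = -2277$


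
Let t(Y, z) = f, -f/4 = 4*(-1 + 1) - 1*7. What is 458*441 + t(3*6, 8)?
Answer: 202006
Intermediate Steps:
f = 28 (f = -4*(4*(-1 + 1) - 1*7) = -4*(4*0 - 7) = -4*(0 - 7) = -4*(-7) = 28)
t(Y, z) = 28
458*441 + t(3*6, 8) = 458*441 + 28 = 201978 + 28 = 202006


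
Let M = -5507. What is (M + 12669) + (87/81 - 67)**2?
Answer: 8389498/729 ≈ 11508.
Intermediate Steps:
(M + 12669) + (87/81 - 67)**2 = (-5507 + 12669) + (87/81 - 67)**2 = 7162 + (87*(1/81) - 67)**2 = 7162 + (29/27 - 67)**2 = 7162 + (-1780/27)**2 = 7162 + 3168400/729 = 8389498/729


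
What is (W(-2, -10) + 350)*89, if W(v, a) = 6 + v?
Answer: 31506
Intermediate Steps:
(W(-2, -10) + 350)*89 = ((6 - 2) + 350)*89 = (4 + 350)*89 = 354*89 = 31506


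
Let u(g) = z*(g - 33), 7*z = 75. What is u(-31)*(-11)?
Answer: 52800/7 ≈ 7542.9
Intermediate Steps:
z = 75/7 (z = (1/7)*75 = 75/7 ≈ 10.714)
u(g) = -2475/7 + 75*g/7 (u(g) = 75*(g - 33)/7 = 75*(-33 + g)/7 = -2475/7 + 75*g/7)
u(-31)*(-11) = (-2475/7 + (75/7)*(-31))*(-11) = (-2475/7 - 2325/7)*(-11) = -4800/7*(-11) = 52800/7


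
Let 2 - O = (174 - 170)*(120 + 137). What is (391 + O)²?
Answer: 403225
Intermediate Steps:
O = -1026 (O = 2 - (174 - 170)*(120 + 137) = 2 - 4*257 = 2 - 1*1028 = 2 - 1028 = -1026)
(391 + O)² = (391 - 1026)² = (-635)² = 403225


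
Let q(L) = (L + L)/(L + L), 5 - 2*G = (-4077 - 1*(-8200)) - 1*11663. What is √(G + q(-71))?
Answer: √15094/2 ≈ 61.429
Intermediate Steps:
G = 7545/2 (G = 5/2 - ((-4077 - 1*(-8200)) - 1*11663)/2 = 5/2 - ((-4077 + 8200) - 11663)/2 = 5/2 - (4123 - 11663)/2 = 5/2 - ½*(-7540) = 5/2 + 3770 = 7545/2 ≈ 3772.5)
q(L) = 1 (q(L) = (2*L)/((2*L)) = (2*L)*(1/(2*L)) = 1)
√(G + q(-71)) = √(7545/2 + 1) = √(7547/2) = √15094/2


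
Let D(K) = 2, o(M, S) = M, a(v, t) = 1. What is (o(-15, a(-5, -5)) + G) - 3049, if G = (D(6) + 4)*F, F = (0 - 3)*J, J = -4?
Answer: -2992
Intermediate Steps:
F = 12 (F = (0 - 3)*(-4) = -3*(-4) = 12)
G = 72 (G = (2 + 4)*12 = 6*12 = 72)
(o(-15, a(-5, -5)) + G) - 3049 = (-15 + 72) - 3049 = 57 - 3049 = -2992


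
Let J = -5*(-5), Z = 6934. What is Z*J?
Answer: 173350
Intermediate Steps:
J = 25
Z*J = 6934*25 = 173350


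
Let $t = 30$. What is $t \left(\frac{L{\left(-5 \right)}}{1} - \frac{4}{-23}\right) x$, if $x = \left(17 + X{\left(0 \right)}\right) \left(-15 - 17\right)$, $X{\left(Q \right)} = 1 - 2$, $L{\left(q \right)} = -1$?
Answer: $\frac{291840}{23} \approx 12689.0$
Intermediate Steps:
$X{\left(Q \right)} = -1$ ($X{\left(Q \right)} = 1 - 2 = -1$)
$x = -512$ ($x = \left(17 - 1\right) \left(-15 - 17\right) = 16 \left(-32\right) = -512$)
$t \left(\frac{L{\left(-5 \right)}}{1} - \frac{4}{-23}\right) x = 30 \left(- 1^{-1} - \frac{4}{-23}\right) \left(-512\right) = 30 \left(\left(-1\right) 1 - - \frac{4}{23}\right) \left(-512\right) = 30 \left(-1 + \frac{4}{23}\right) \left(-512\right) = 30 \left(- \frac{19}{23}\right) \left(-512\right) = \left(- \frac{570}{23}\right) \left(-512\right) = \frac{291840}{23}$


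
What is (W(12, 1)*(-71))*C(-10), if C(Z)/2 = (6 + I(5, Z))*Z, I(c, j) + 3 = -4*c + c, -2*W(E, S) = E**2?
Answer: 1226880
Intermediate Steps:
W(E, S) = -E**2/2
I(c, j) = -3 - 3*c (I(c, j) = -3 + (-4*c + c) = -3 - 3*c)
C(Z) = -24*Z (C(Z) = 2*((6 + (-3 - 3*5))*Z) = 2*((6 + (-3 - 15))*Z) = 2*((6 - 18)*Z) = 2*(-12*Z) = -24*Z)
(W(12, 1)*(-71))*C(-10) = (-1/2*12**2*(-71))*(-24*(-10)) = (-1/2*144*(-71))*240 = -72*(-71)*240 = 5112*240 = 1226880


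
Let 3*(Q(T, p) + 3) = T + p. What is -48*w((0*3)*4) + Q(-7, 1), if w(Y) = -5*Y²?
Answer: -5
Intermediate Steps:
Q(T, p) = -3 + T/3 + p/3 (Q(T, p) = -3 + (T + p)/3 = -3 + (T/3 + p/3) = -3 + T/3 + p/3)
-48*w((0*3)*4) + Q(-7, 1) = -(-240)*((0*3)*4)² + (-3 + (⅓)*(-7) + (⅓)*1) = -(-240)*(0*4)² + (-3 - 7/3 + ⅓) = -(-240)*0² - 5 = -(-240)*0 - 5 = -48*0 - 5 = 0 - 5 = -5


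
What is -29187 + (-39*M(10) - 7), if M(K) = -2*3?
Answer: -28960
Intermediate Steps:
M(K) = -6
-29187 + (-39*M(10) - 7) = -29187 + (-39*(-6) - 7) = -29187 + (234 - 7) = -29187 + 227 = -28960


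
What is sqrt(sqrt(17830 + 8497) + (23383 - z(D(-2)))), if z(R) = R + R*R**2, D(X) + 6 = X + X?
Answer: sqrt(24393 + sqrt(26327)) ≈ 156.70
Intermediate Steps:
D(X) = -6 + 2*X (D(X) = -6 + (X + X) = -6 + 2*X)
z(R) = R + R**3
sqrt(sqrt(17830 + 8497) + (23383 - z(D(-2)))) = sqrt(sqrt(17830 + 8497) + (23383 - ((-6 + 2*(-2)) + (-6 + 2*(-2))**3))) = sqrt(sqrt(26327) + (23383 - ((-6 - 4) + (-6 - 4)**3))) = sqrt(sqrt(26327) + (23383 - (-10 + (-10)**3))) = sqrt(sqrt(26327) + (23383 - (-10 - 1000))) = sqrt(sqrt(26327) + (23383 - 1*(-1010))) = sqrt(sqrt(26327) + (23383 + 1010)) = sqrt(sqrt(26327) + 24393) = sqrt(24393 + sqrt(26327))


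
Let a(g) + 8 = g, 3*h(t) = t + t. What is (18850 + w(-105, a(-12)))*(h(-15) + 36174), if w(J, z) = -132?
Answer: 676917752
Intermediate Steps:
h(t) = 2*t/3 (h(t) = (t + t)/3 = (2*t)/3 = 2*t/3)
a(g) = -8 + g
(18850 + w(-105, a(-12)))*(h(-15) + 36174) = (18850 - 132)*((2/3)*(-15) + 36174) = 18718*(-10 + 36174) = 18718*36164 = 676917752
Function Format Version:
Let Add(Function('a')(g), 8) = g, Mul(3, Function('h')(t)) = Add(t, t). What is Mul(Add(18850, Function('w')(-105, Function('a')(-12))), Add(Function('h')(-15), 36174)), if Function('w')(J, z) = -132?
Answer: 676917752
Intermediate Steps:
Function('h')(t) = Mul(Rational(2, 3), t) (Function('h')(t) = Mul(Rational(1, 3), Add(t, t)) = Mul(Rational(1, 3), Mul(2, t)) = Mul(Rational(2, 3), t))
Function('a')(g) = Add(-8, g)
Mul(Add(18850, Function('w')(-105, Function('a')(-12))), Add(Function('h')(-15), 36174)) = Mul(Add(18850, -132), Add(Mul(Rational(2, 3), -15), 36174)) = Mul(18718, Add(-10, 36174)) = Mul(18718, 36164) = 676917752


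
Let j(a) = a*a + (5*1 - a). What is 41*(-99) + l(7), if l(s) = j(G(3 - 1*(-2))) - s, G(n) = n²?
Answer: -3461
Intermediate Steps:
j(a) = 5 + a² - a (j(a) = a² + (5 - a) = 5 + a² - a)
l(s) = 605 - s (l(s) = (5 + ((3 - 1*(-2))²)² - (3 - 1*(-2))²) - s = (5 + ((3 + 2)²)² - (3 + 2)²) - s = (5 + (5²)² - 1*5²) - s = (5 + 25² - 1*25) - s = (5 + 625 - 25) - s = 605 - s)
41*(-99) + l(7) = 41*(-99) + (605 - 1*7) = -4059 + (605 - 7) = -4059 + 598 = -3461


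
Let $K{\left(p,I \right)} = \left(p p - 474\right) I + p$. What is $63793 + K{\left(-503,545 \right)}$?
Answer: $137694865$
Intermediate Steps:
$K{\left(p,I \right)} = p + I \left(-474 + p^{2}\right)$ ($K{\left(p,I \right)} = \left(p^{2} - 474\right) I + p = \left(-474 + p^{2}\right) I + p = I \left(-474 + p^{2}\right) + p = p + I \left(-474 + p^{2}\right)$)
$63793 + K{\left(-503,545 \right)} = 63793 - \left(258833 - 137889905\right) = 63793 - -137631072 = 63793 + 137631072 = 137694865$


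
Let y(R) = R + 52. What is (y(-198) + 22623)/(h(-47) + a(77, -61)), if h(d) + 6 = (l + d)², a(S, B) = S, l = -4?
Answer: 22477/2672 ≈ 8.4120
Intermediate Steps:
y(R) = 52 + R
h(d) = -6 + (-4 + d)²
(y(-198) + 22623)/(h(-47) + a(77, -61)) = ((52 - 198) + 22623)/((-6 + (-4 - 47)²) + 77) = (-146 + 22623)/((-6 + (-51)²) + 77) = 22477/((-6 + 2601) + 77) = 22477/(2595 + 77) = 22477/2672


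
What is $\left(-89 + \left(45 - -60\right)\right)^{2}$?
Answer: $256$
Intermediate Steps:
$\left(-89 + \left(45 - -60\right)\right)^{2} = \left(-89 + \left(45 + 60\right)\right)^{2} = \left(-89 + 105\right)^{2} = 16^{2} = 256$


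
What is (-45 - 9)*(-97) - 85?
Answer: 5153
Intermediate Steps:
(-45 - 9)*(-97) - 85 = -54*(-97) - 85 = 5238 - 85 = 5153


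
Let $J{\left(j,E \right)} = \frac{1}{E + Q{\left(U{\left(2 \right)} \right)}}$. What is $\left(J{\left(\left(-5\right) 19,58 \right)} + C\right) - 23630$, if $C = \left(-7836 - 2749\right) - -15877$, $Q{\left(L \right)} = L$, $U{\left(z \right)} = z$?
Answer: $- \frac{1100279}{60} \approx -18338.0$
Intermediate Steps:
$J{\left(j,E \right)} = \frac{1}{2 + E}$ ($J{\left(j,E \right)} = \frac{1}{E + 2} = \frac{1}{2 + E}$)
$C = 5292$ ($C = \left(-7836 - 2749\right) + 15877 = -10585 + 15877 = 5292$)
$\left(J{\left(\left(-5\right) 19,58 \right)} + C\right) - 23630 = \left(\frac{1}{2 + 58} + 5292\right) - 23630 = \left(\frac{1}{60} + 5292\right) - 23630 = \frac{317521}{60} - 23630 = - \frac{1100279}{60}$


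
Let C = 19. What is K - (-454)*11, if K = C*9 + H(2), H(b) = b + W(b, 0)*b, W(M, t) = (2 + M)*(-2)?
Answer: 5151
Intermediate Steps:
W(M, t) = -4 - 2*M
H(b) = b + b*(-4 - 2*b) (H(b) = b + (-4 - 2*b)*b = b + b*(-4 - 2*b))
K = 157 (K = 19*9 - 1*2*(3 + 2*2) = 171 - 1*2*(3 + 4) = 171 - 1*2*7 = 171 - 14 = 157)
K - (-454)*11 = 157 - (-454)*11 = 157 - 1*(-4994) = 157 + 4994 = 5151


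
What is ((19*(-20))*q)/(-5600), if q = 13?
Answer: 247/280 ≈ 0.88214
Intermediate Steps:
((19*(-20))*q)/(-5600) = ((19*(-20))*13)/(-5600) = -380*13*(-1/5600) = -4940*(-1/5600) = 247/280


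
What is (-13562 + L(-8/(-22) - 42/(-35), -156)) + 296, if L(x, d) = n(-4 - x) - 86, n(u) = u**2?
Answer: -40296164/3025 ≈ -13321.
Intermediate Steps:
L(x, d) = -86 + (-4 - x)**2 (L(x, d) = (-4 - x)**2 - 86 = -86 + (-4 - x)**2)
(-13562 + L(-8/(-22) - 42/(-35), -156)) + 296 = (-13562 + (-86 + (4 + (-8/(-22) - 42/(-35)))**2)) + 296 = (-13562 + (-86 + (4 + (-8*(-1/22) - 42*(-1/35)))**2)) + 296 = (-13562 + (-86 + (4 + (4/11 + 6/5))**2)) + 296 = (-13562 + (-86 + (4 + 86/55)**2)) + 296 = (-13562 + (-86 + (306/55)**2)) + 296 = (-13562 + (-86 + 93636/3025)) + 296 = (-13562 - 166514/3025) + 296 = -41191564/3025 + 296 = -40296164/3025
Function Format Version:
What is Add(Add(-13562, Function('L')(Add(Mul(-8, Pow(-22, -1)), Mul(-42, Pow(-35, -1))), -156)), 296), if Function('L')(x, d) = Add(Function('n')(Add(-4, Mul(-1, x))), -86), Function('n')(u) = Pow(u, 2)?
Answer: Rational(-40296164, 3025) ≈ -13321.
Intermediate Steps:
Function('L')(x, d) = Add(-86, Pow(Add(-4, Mul(-1, x)), 2)) (Function('L')(x, d) = Add(Pow(Add(-4, Mul(-1, x)), 2), -86) = Add(-86, Pow(Add(-4, Mul(-1, x)), 2)))
Add(Add(-13562, Function('L')(Add(Mul(-8, Pow(-22, -1)), Mul(-42, Pow(-35, -1))), -156)), 296) = Add(Add(-13562, Add(-86, Pow(Add(4, Add(Mul(-8, Pow(-22, -1)), Mul(-42, Pow(-35, -1)))), 2))), 296) = Add(Add(-13562, Add(-86, Pow(Add(4, Add(Mul(-8, Rational(-1, 22)), Mul(-42, Rational(-1, 35)))), 2))), 296) = Add(Add(-13562, Add(-86, Pow(Add(4, Add(Rational(4, 11), Rational(6, 5))), 2))), 296) = Add(Add(-13562, Add(-86, Pow(Add(4, Rational(86, 55)), 2))), 296) = Add(Add(-13562, Add(-86, Pow(Rational(306, 55), 2))), 296) = Add(Add(-13562, Add(-86, Rational(93636, 3025))), 296) = Add(Add(-13562, Rational(-166514, 3025)), 296) = Add(Rational(-41191564, 3025), 296) = Rational(-40296164, 3025)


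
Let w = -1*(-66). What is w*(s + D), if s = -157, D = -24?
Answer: -11946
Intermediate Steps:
w = 66
w*(s + D) = 66*(-157 - 24) = 66*(-181) = -11946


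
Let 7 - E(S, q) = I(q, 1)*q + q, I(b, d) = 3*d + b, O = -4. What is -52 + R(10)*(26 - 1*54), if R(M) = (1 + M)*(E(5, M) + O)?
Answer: 42144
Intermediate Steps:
I(b, d) = b + 3*d
E(S, q) = 7 - q - q*(3 + q) (E(S, q) = 7 - ((q + 3*1)*q + q) = 7 - ((q + 3)*q + q) = 7 - ((3 + q)*q + q) = 7 - (q*(3 + q) + q) = 7 - (q + q*(3 + q)) = 7 + (-q - q*(3 + q)) = 7 - q - q*(3 + q))
R(M) = (1 + M)*(3 - M - M*(3 + M)) (R(M) = (1 + M)*((7 - M - M*(3 + M)) - 4) = (1 + M)*(3 - M - M*(3 + M)))
-52 + R(10)*(26 - 1*54) = -52 + (3 - 1*10 - 1*10**3 - 5*10**2)*(26 - 1*54) = -52 + (3 - 10 - 1*1000 - 5*100)*(26 - 54) = -52 + (3 - 10 - 1000 - 500)*(-28) = -52 - 1507*(-28) = -52 + 42196 = 42144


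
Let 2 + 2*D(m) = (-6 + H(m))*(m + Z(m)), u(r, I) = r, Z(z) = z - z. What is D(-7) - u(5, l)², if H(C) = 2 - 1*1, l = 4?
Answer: -17/2 ≈ -8.5000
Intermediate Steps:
Z(z) = 0
H(C) = 1 (H(C) = 2 - 1 = 1)
D(m) = -1 - 5*m/2 (D(m) = -1 + ((-6 + 1)*(m + 0))/2 = -1 + (-5*m)/2 = -1 - 5*m/2)
D(-7) - u(5, l)² = (-1 - 5/2*(-7)) - 1*5² = (-1 + 35/2) - 1*25 = 33/2 - 25 = -17/2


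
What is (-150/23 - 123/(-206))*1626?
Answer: -22821723/2369 ≈ -9633.5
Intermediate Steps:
(-150/23 - 123/(-206))*1626 = (-150*1/23 - 123*(-1/206))*1626 = (-150/23 + 123/206)*1626 = -28071/4738*1626 = -22821723/2369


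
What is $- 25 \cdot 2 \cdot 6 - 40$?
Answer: $-340$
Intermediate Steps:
$- 25 \cdot 2 \cdot 6 - 40 = \left(-25\right) 12 - 40 = -300 - 40 = -340$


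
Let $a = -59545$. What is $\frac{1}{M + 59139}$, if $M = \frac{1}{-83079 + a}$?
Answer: $\frac{142624}{8434640735} \approx 1.6909 \cdot 10^{-5}$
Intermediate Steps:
$M = - \frac{1}{142624}$ ($M = \frac{1}{-83079 - 59545} = \frac{1}{-142624} = - \frac{1}{142624} \approx -7.0114 \cdot 10^{-6}$)
$\frac{1}{M + 59139} = \frac{1}{- \frac{1}{142624} + 59139} = \frac{1}{\frac{8434640735}{142624}} = \frac{142624}{8434640735}$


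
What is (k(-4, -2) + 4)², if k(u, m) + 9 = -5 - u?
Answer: 36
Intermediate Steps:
k(u, m) = -14 - u (k(u, m) = -9 + (-5 - u) = -14 - u)
(k(-4, -2) + 4)² = ((-14 - 1*(-4)) + 4)² = ((-14 + 4) + 4)² = (-10 + 4)² = (-6)² = 36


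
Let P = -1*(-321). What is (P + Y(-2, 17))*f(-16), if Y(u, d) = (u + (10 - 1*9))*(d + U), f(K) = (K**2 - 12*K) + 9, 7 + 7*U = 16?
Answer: 968383/7 ≈ 1.3834e+5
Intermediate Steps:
P = 321
U = 9/7 (U = -1 + (1/7)*16 = -1 + 16/7 = 9/7 ≈ 1.2857)
f(K) = 9 + K**2 - 12*K
Y(u, d) = (1 + u)*(9/7 + d) (Y(u, d) = (u + (10 - 1*9))*(d + 9/7) = (u + (10 - 9))*(9/7 + d) = (u + 1)*(9/7 + d) = (1 + u)*(9/7 + d))
(P + Y(-2, 17))*f(-16) = (321 + (9/7 + 17 + (9/7)*(-2) + 17*(-2)))*(9 + (-16)**2 - 12*(-16)) = (321 + (9/7 + 17 - 18/7 - 34))*(9 + 256 + 192) = (321 - 128/7)*457 = (2119/7)*457 = 968383/7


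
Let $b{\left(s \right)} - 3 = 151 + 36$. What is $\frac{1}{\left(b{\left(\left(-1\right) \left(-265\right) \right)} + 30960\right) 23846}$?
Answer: $\frac{1}{742802900} \approx 1.3463 \cdot 10^{-9}$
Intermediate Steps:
$b{\left(s \right)} = 190$ ($b{\left(s \right)} = 3 + \left(151 + 36\right) = 3 + 187 = 190$)
$\frac{1}{\left(b{\left(\left(-1\right) \left(-265\right) \right)} + 30960\right) 23846} = \frac{1}{\left(190 + 30960\right) 23846} = \frac{1}{31150} \cdot \frac{1}{23846} = \frac{1}{742802900}$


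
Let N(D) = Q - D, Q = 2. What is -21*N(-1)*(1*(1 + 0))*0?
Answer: 0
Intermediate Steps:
N(D) = 2 - D
-21*N(-1)*(1*(1 + 0))*0 = -21*(2 - 1*(-1))*(1*(1 + 0))*0 = -21*(2 + 1)*(1*1)*0 = -21*3*1*0 = -63*0 = -21*0 = 0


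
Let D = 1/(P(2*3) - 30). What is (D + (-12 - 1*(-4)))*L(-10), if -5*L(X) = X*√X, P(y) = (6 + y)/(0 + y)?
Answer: -225*I*√10/14 ≈ -50.822*I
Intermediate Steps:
P(y) = (6 + y)/y
D = -1/28 (D = 1/((6 + 2*3)/((2*3)) - 30) = 1/((6 + 6)/6 - 30) = 1/((⅙)*12 - 30) = 1/(2 - 30) = 1/(-28) = -1/28 ≈ -0.035714)
L(X) = -X^(3/2)/5 (L(X) = -X*√X/5 = -X^(3/2)/5)
(D + (-12 - 1*(-4)))*L(-10) = (-1/28 + (-12 - 1*(-4)))*(-(-2)*I*√10) = (-1/28 + (-12 + 4))*(-(-2)*I*√10) = (-1/28 - 8)*(2*I*√10) = -225*I*√10/14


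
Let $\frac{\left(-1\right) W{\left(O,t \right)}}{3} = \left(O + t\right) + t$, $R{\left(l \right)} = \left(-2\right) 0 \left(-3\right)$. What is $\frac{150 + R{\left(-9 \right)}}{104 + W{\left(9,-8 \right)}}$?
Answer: $\frac{6}{5} \approx 1.2$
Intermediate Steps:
$R{\left(l \right)} = 0$ ($R{\left(l \right)} = 0 \left(-3\right) = 0$)
$W{\left(O,t \right)} = - 6 t - 3 O$ ($W{\left(O,t \right)} = - 3 \left(\left(O + t\right) + t\right) = - 3 \left(O + 2 t\right) = - 6 t - 3 O$)
$\frac{150 + R{\left(-9 \right)}}{104 + W{\left(9,-8 \right)}} = \frac{150 + 0}{104 - -21} = \frac{150}{104 + \left(48 - 27\right)} = \frac{150}{104 + 21} = \frac{150}{125} = 150 \cdot \frac{1}{125} = \frac{6}{5}$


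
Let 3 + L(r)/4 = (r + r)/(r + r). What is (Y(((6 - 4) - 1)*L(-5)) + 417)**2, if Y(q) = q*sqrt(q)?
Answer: 173377 - 13344*I*sqrt(2) ≈ 1.7338e+5 - 18871.0*I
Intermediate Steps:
L(r) = -8 (L(r) = -12 + 4*((r + r)/(r + r)) = -12 + 4*((2*r)/((2*r))) = -12 + 4*((2*r)*(1/(2*r))) = -12 + 4*1 = -12 + 4 = -8)
Y(q) = q**(3/2)
(Y(((6 - 4) - 1)*L(-5)) + 417)**2 = ((((6 - 4) - 1)*(-8))**(3/2) + 417)**2 = (((2 - 1)*(-8))**(3/2) + 417)**2 = ((1*(-8))**(3/2) + 417)**2 = ((-8)**(3/2) + 417)**2 = (-16*I*sqrt(2) + 417)**2 = (417 - 16*I*sqrt(2))**2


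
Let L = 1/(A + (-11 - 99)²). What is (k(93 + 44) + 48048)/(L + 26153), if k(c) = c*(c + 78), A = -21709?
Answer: 744726327/251304176 ≈ 2.9634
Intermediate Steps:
L = -1/9609 (L = 1/(-21709 + (-11 - 99)²) = 1/(-21709 + (-110)²) = 1/(-21709 + 12100) = 1/(-9609) = -1/9609 ≈ -0.00010407)
k(c) = c*(78 + c)
(k(93 + 44) + 48048)/(L + 26153) = ((93 + 44)*(78 + (93 + 44)) + 48048)/(-1/9609 + 26153) = (137*(78 + 137) + 48048)/(251304176/9609) = (137*215 + 48048)*(9609/251304176) = (29455 + 48048)*(9609/251304176) = 77503*(9609/251304176) = 744726327/251304176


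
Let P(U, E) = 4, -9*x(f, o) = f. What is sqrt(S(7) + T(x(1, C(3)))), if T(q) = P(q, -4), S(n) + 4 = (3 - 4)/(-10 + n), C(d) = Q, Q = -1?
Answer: sqrt(3)/3 ≈ 0.57735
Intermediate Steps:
C(d) = -1
x(f, o) = -f/9
S(n) = -4 - 1/(-10 + n) (S(n) = -4 + (3 - 4)/(-10 + n) = -4 - 1/(-10 + n))
T(q) = 4
sqrt(S(7) + T(x(1, C(3)))) = sqrt((39 - 4*7)/(-10 + 7) + 4) = sqrt((39 - 28)/(-3) + 4) = sqrt(-1/3*11 + 4) = sqrt(-11/3 + 4) = sqrt(1/3) = sqrt(3)/3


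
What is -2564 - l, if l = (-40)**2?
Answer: -4164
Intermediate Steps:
l = 1600
-2564 - l = -2564 - 1*1600 = -2564 - 1600 = -4164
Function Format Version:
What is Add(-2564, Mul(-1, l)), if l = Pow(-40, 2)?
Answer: -4164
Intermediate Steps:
l = 1600
Add(-2564, Mul(-1, l)) = Add(-2564, Mul(-1, 1600)) = Add(-2564, -1600) = -4164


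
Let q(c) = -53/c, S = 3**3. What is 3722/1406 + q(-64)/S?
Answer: 3253067/1214784 ≈ 2.6779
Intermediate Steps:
S = 27
3722/1406 + q(-64)/S = 3722/1406 - 53/(-64)/27 = 3722*(1/1406) - 53*(-1/64)*(1/27) = 1861/703 + (53/64)*(1/27) = 1861/703 + 53/1728 = 3253067/1214784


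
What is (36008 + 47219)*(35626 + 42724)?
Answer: 6520835450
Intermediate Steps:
(36008 + 47219)*(35626 + 42724) = 83227*78350 = 6520835450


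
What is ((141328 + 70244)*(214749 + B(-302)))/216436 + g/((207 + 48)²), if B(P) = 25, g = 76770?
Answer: 16415351817944/78187505 ≈ 2.0995e+5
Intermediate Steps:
((141328 + 70244)*(214749 + B(-302)))/216436 + g/((207 + 48)²) = ((141328 + 70244)*(214749 + 25))/216436 + 76770/((207 + 48)²) = (211572*214774)*(1/216436) + 76770/(255²) = 45440164728*(1/216436) + 76770/65025 = 11360041182/54109 + 76770*(1/65025) = 11360041182/54109 + 1706/1445 = 16415351817944/78187505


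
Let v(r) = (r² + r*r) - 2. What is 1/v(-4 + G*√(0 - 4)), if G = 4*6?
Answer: -763/3591318 + 64*I/1795659 ≈ -0.00021246 + 3.5641e-5*I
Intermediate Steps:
G = 24
v(r) = -2 + 2*r² (v(r) = (r² + r²) - 2 = 2*r² - 2 = -2 + 2*r²)
1/v(-4 + G*√(0 - 4)) = 1/(-2 + 2*(-4 + 24*√(0 - 4))²) = 1/(-2 + 2*(-4 + 24*√(-4))²) = 1/(-2 + 2*(-4 + 24*(2*I))²) = 1/(-2 + 2*(-4 + 48*I)²)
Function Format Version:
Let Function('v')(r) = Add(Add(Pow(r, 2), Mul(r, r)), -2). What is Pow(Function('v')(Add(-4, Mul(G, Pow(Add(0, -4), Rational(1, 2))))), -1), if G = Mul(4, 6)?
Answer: Add(Rational(-763, 3591318), Mul(Rational(64, 1795659), I)) ≈ Add(-0.00021246, Mul(3.5641e-5, I))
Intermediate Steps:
G = 24
Function('v')(r) = Add(-2, Mul(2, Pow(r, 2))) (Function('v')(r) = Add(Add(Pow(r, 2), Pow(r, 2)), -2) = Add(Mul(2, Pow(r, 2)), -2) = Add(-2, Mul(2, Pow(r, 2))))
Pow(Function('v')(Add(-4, Mul(G, Pow(Add(0, -4), Rational(1, 2))))), -1) = Pow(Add(-2, Mul(2, Pow(Add(-4, Mul(24, Pow(Add(0, -4), Rational(1, 2)))), 2))), -1) = Pow(Add(-2, Mul(2, Pow(Add(-4, Mul(24, Pow(-4, Rational(1, 2)))), 2))), -1) = Pow(Add(-2, Mul(2, Pow(Add(-4, Mul(24, Mul(2, I))), 2))), -1) = Pow(Add(-2, Mul(2, Pow(Add(-4, Mul(48, I)), 2))), -1)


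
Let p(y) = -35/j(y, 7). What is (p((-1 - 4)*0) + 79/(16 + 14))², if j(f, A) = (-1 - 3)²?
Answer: 11449/57600 ≈ 0.19877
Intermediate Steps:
j(f, A) = 16 (j(f, A) = (-4)² = 16)
p(y) = -35/16
(p((-1 - 4)*0) + 79/(16 + 14))² = (-35/16 + 79/(16 + 14))² = (-35/16 + 79/30)² = (107/240)² = 11449/57600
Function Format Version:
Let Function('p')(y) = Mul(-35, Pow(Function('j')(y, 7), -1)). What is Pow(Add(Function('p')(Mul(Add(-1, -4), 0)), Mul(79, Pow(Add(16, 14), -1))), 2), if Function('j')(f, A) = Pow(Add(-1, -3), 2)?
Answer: Rational(11449, 57600) ≈ 0.19877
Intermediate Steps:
Function('j')(f, A) = 16 (Function('j')(f, A) = Pow(-4, 2) = 16)
Function('p')(y) = Rational(-35, 16) (Function('p')(y) = Mul(-35, Pow(16, -1)) = Mul(-35, Rational(1, 16)) = Rational(-35, 16))
Pow(Add(Function('p')(Mul(Add(-1, -4), 0)), Mul(79, Pow(Add(16, 14), -1))), 2) = Pow(Add(Rational(-35, 16), Mul(79, Pow(Add(16, 14), -1))), 2) = Pow(Add(Rational(-35, 16), Mul(79, Pow(30, -1))), 2) = Pow(Add(Rational(-35, 16), Mul(79, Rational(1, 30))), 2) = Pow(Add(Rational(-35, 16), Rational(79, 30)), 2) = Pow(Rational(107, 240), 2) = Rational(11449, 57600)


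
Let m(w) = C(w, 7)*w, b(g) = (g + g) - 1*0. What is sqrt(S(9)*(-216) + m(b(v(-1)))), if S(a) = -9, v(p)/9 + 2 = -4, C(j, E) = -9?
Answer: 54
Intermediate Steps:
v(p) = -54 (v(p) = -18 + 9*(-4) = -18 - 36 = -54)
b(g) = 2*g (b(g) = 2*g + 0 = 2*g)
m(w) = -9*w
sqrt(S(9)*(-216) + m(b(v(-1)))) = sqrt(-9*(-216) - 18*(-54)) = sqrt(1944 - 9*(-108)) = sqrt(1944 + 972) = sqrt(2916) = 54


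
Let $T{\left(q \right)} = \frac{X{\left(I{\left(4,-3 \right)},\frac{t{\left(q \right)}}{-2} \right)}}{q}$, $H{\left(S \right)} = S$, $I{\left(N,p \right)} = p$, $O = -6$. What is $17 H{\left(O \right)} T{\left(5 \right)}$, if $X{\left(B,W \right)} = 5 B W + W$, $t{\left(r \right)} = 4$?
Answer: $- \frac{2856}{5} \approx -571.2$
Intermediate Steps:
$X{\left(B,W \right)} = W + 5 B W$ ($X{\left(B,W \right)} = 5 B W + W = W + 5 B W$)
$T{\left(q \right)} = \frac{28}{q}$ ($T{\left(q \right)} = \frac{\frac{4}{-2} \left(1 + 5 \left(-3\right)\right)}{q} = \frac{4 \left(- \frac{1}{2}\right) \left(1 - 15\right)}{q} = \frac{\left(-2\right) \left(-14\right)}{q} = \frac{28}{q}$)
$17 H{\left(O \right)} T{\left(5 \right)} = 17 \left(-6\right) \frac{28}{5} = - 102 \cdot 28 \cdot \frac{1}{5} = \left(-102\right) \frac{28}{5} = - \frac{2856}{5}$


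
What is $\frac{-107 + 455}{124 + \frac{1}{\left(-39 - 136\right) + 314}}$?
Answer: $\frac{48372}{17237} \approx 2.8063$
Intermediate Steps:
$\frac{-107 + 455}{124 + \frac{1}{\left(-39 - 136\right) + 314}} = \frac{348}{124 + \frac{1}{-175 + 314}} = \frac{348}{124 + \frac{1}{139}} = \frac{348}{\frac{17237}{139}} = 348 \cdot \frac{139}{17237} = \frac{48372}{17237}$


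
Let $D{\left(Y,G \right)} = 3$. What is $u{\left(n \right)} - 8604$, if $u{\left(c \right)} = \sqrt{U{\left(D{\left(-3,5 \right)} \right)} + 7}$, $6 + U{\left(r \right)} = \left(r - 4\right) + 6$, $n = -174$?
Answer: $-8604 + \sqrt{6} \approx -8601.5$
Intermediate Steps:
$U{\left(r \right)} = -4 + r$ ($U{\left(r \right)} = -6 + \left(\left(r - 4\right) + 6\right) = -6 + \left(\left(-4 + r\right) + 6\right) = -6 + \left(2 + r\right) = -4 + r$)
$u{\left(c \right)} = \sqrt{6}$ ($u{\left(c \right)} = \sqrt{\left(-4 + 3\right) + 7} = \sqrt{-1 + 7} = \sqrt{6}$)
$u{\left(n \right)} - 8604 = \sqrt{6} - 8604 = -8604 + \sqrt{6}$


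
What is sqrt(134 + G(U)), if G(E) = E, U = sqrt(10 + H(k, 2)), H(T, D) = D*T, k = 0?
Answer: sqrt(134 + sqrt(10)) ≈ 11.712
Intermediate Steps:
U = sqrt(10) (U = sqrt(10 + 2*0) = sqrt(10 + 0) = sqrt(10) ≈ 3.1623)
sqrt(134 + G(U)) = sqrt(134 + sqrt(10))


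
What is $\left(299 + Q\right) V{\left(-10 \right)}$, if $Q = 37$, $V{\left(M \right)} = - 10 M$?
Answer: $33600$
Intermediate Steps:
$\left(299 + Q\right) V{\left(-10 \right)} = \left(299 + 37\right) \left(\left(-10\right) \left(-10\right)\right) = 336 \cdot 100 = 33600$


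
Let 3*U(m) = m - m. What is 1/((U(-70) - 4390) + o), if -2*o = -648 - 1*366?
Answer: -1/3883 ≈ -0.00025753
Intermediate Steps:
U(m) = 0 (U(m) = (m - m)/3 = (1/3)*0 = 0)
o = 507 (o = -(-648 - 1*366)/2 = -(-648 - 366)/2 = -1/2*(-1014) = 507)
1/((U(-70) - 4390) + o) = 1/((0 - 4390) + 507) = 1/(-4390 + 507) = 1/(-3883) = -1/3883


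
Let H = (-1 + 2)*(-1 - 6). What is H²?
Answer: 49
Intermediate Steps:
H = -7 (H = 1*(-7) = -7)
H² = (-7)² = 49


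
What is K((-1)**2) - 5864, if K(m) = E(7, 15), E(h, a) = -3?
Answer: -5867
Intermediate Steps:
K(m) = -3
K((-1)**2) - 5864 = -3 - 5864 = -5867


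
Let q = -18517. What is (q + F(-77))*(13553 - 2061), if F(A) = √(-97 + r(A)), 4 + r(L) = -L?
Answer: -212797364 + 22984*I*√6 ≈ -2.128e+8 + 56299.0*I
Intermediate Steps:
r(L) = -4 - L
F(A) = √(-101 - A) (F(A) = √(-97 + (-4 - A)) = √(-101 - A))
(q + F(-77))*(13553 - 2061) = (-18517 + √(-101 - 1*(-77)))*(13553 - 2061) = (-18517 + √(-101 + 77))*11492 = (-18517 + √(-24))*11492 = (-18517 + 2*I*√6)*11492 = -212797364 + 22984*I*√6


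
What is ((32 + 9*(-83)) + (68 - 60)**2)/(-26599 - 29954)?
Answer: 31/2693 ≈ 0.011511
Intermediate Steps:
((32 + 9*(-83)) + (68 - 60)**2)/(-26599 - 29954) = ((32 - 747) + 8**2)/(-56553) = (-715 + 64)*(-1/56553) = -651*(-1/56553) = 31/2693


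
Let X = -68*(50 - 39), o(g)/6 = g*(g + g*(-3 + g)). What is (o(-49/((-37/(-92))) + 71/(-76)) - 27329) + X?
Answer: -125765863297582953/11117725664 ≈ -1.1312e+7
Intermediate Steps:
o(g) = 6*g*(g + g*(-3 + g)) (o(g) = 6*(g*(g + g*(-3 + g))) = 6*g*(g + g*(-3 + g)))
X = -748 (X = -68*11 = -748)
(o(-49/((-37/(-92))) + 71/(-76)) - 27329) + X = (6*(-49/((-37/(-92))) + 71/(-76))²*(-2 + (-49/((-37/(-92))) + 71/(-76))) - 27329) - 748 = (6*(-49/((-37*(-1/92))) + 71*(-1/76))²*(-2 + (-49/((-37*(-1/92))) + 71*(-1/76))) - 27329) - 748 = (6*(-49/37/92 - 71/76)²*(-2 + (-49/37/92 - 71/76)) - 27329) - 748 = (6*(-49*92/37 - 71/76)²*(-2 + (-49*92/37 - 71/76)) - 27329) - 748 = (6*(-4508/37 - 71/76)²*(-2 + (-4508/37 - 71/76)) - 27329) - 748 = (6*(-345235/2812)²*(-2 - 345235/2812) - 27329) - 748 = (6*(119187205225/7907344)*(-350859/2812) - 27329) - 748 = (-125453710914114825/11117725664 - 27329) - 748 = -125757547238786281/11117725664 - 748 = -125765863297582953/11117725664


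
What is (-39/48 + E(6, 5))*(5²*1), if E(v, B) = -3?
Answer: -1525/16 ≈ -95.313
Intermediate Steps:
(-39/48 + E(6, 5))*(5²*1) = (-39/48 - 3)*(5²*1) = (-39*1/48 - 3)*(25*1) = (-13/16 - 3)*25 = -61/16*25 = -1525/16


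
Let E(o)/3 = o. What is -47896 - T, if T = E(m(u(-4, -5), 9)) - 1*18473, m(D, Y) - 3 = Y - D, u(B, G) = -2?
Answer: -29465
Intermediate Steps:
m(D, Y) = 3 + Y - D (m(D, Y) = 3 + (Y - D) = 3 + Y - D)
E(o) = 3*o
T = -18431 (T = 3*(3 + 9 - 1*(-2)) - 1*18473 = 3*(3 + 9 + 2) - 18473 = 3*14 - 18473 = 42 - 18473 = -18431)
-47896 - T = -47896 - 1*(-18431) = -47896 + 18431 = -29465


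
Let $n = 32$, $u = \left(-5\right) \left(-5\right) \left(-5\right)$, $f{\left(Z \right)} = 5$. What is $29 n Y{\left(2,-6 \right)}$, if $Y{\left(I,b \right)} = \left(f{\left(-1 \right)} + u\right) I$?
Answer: $-222720$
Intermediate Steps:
$u = -125$ ($u = 25 \left(-5\right) = -125$)
$Y{\left(I,b \right)} = - 120 I$ ($Y{\left(I,b \right)} = \left(5 - 125\right) I = - 120 I$)
$29 n Y{\left(2,-6 \right)} = 29 \cdot 32 \left(\left(-120\right) 2\right) = 928 \left(-240\right) = -222720$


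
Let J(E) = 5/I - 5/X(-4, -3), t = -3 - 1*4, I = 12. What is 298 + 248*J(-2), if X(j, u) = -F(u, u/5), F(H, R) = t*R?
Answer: 4876/7 ≈ 696.57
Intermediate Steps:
t = -7 (t = -3 - 4 = -7)
F(H, R) = -7*R
X(j, u) = 7*u/5 (X(j, u) = -(-7)*u/5 = 7*u/5)
J(E) = 45/28 (J(E) = 5/12 - 5/((7/5)*(-3)) = 5*(1/12) - 5/(-21/5) = 5/12 - 5*(-5/21) = 5/12 + 25/21 = 45/28)
298 + 248*J(-2) = 298 + 248*(45/28) = 298 + 2790/7 = 4876/7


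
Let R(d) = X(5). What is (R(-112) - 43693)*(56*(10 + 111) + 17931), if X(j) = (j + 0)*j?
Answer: -1078905276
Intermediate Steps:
X(j) = j**2 (X(j) = j*j = j**2)
R(d) = 25 (R(d) = 5**2 = 25)
(R(-112) - 43693)*(56*(10 + 111) + 17931) = (25 - 43693)*(56*(10 + 111) + 17931) = -43668*(56*121 + 17931) = -43668*(6776 + 17931) = -43668*24707 = -1078905276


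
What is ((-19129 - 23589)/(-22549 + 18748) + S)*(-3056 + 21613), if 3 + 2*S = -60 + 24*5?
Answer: 800848543/1086 ≈ 7.3743e+5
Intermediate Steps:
S = 57/2 (S = -3/2 + (-60 + 24*5)/2 = -3/2 + (-60 + 120)/2 = -3/2 + (½)*60 = -3/2 + 30 = 57/2 ≈ 28.500)
((-19129 - 23589)/(-22549 + 18748) + S)*(-3056 + 21613) = ((-19129 - 23589)/(-22549 + 18748) + 57/2)*(-3056 + 21613) = (-42718/(-3801) + 57/2)*18557 = (-42718*(-1/3801) + 57/2)*18557 = (42718/3801 + 57/2)*18557 = (302093/7602)*18557 = 800848543/1086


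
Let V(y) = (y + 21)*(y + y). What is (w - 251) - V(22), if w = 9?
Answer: -2134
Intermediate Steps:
V(y) = 2*y*(21 + y) (V(y) = (21 + y)*(2*y) = 2*y*(21 + y))
(w - 251) - V(22) = (9 - 251) - 2*22*(21 + 22) = -242 - 2*22*43 = -242 - 1*1892 = -242 - 1892 = -2134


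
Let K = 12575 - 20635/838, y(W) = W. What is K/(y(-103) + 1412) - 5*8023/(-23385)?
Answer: 57989780221/5130397734 ≈ 11.303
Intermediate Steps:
K = 10517215/838 (K = 12575 - 20635*1/838 = 12575 - 20635/838 = 10517215/838 ≈ 12550.)
K/(y(-103) + 1412) - 5*8023/(-23385) = 10517215/(838*(-103 + 1412)) - 5*8023/(-23385) = (10517215/838)/1309 - 40115*(-1/23385) = (10517215/838)*(1/1309) + 8023/4677 = 10517215/1096942 + 8023/4677 = 57989780221/5130397734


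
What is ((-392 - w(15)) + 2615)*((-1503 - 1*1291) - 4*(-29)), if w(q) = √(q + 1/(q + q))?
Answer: -5953194 + 1339*√13530/15 ≈ -5.9428e+6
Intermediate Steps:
w(q) = √(q + 1/(2*q))
((-392 - w(15)) + 2615)*((-1503 - 1*1291) - 4*(-29)) = ((-392 - √(2/15 + 4*15)/2) + 2615)*((-1503 - 1*1291) - 4*(-29)) = ((-392 - √(2*(1/15) + 60)/2) + 2615)*((-1503 - 1291) + 116) = ((-392 - √(2/15 + 60)/2) + 2615)*(-2794 + 116) = ((-392 - √(902/15)/2) + 2615)*(-2678) = ((-392 - √13530/15/2) + 2615)*(-2678) = ((-392 - √13530/30) + 2615)*(-2678) = (2223 - √13530/30)*(-2678) = -5953194 + 1339*√13530/15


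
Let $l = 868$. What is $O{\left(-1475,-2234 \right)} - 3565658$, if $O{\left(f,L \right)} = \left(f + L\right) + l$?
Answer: $-3568499$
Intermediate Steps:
$O{\left(f,L \right)} = 868 + L + f$ ($O{\left(f,L \right)} = \left(f + L\right) + 868 = \left(L + f\right) + 868 = 868 + L + f$)
$O{\left(-1475,-2234 \right)} - 3565658 = \left(868 - 2234 - 1475\right) - 3565658 = -2841 - 3565658 = -3568499$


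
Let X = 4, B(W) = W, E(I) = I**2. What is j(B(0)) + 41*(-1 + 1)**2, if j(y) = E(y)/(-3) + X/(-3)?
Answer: -4/3 ≈ -1.3333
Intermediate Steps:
j(y) = -4/3 - y**2/3 (j(y) = y**2/(-3) + 4/(-3) = y**2*(-1/3) + 4*(-1/3) = -y**2/3 - 4/3 = -4/3 - y**2/3)
j(B(0)) + 41*(-1 + 1)**2 = (-4/3 - 1/3*0**2) + 41*(-1 + 1)**2 = (-4/3 - 1/3*0) + 41*0**2 = (-4/3 + 0) + 41*0 = -4/3 + 0 = -4/3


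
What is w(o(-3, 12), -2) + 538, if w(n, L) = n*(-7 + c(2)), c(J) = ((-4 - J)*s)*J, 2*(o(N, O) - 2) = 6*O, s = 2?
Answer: -640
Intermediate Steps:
o(N, O) = 2 + 3*O (o(N, O) = 2 + (6*O)/2 = 2 + 3*O)
c(J) = J*(-8 - 2*J) (c(J) = ((-4 - J)*2)*J = (-8 - 2*J)*J = J*(-8 - 2*J))
w(n, L) = -31*n (w(n, L) = n*(-7 - 2*2*(4 + 2)) = n*(-7 - 2*2*6) = n*(-7 - 24) = n*(-31) = -31*n)
w(o(-3, 12), -2) + 538 = -31*(2 + 3*12) + 538 = -31*(2 + 36) + 538 = -31*38 + 538 = -1178 + 538 = -640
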